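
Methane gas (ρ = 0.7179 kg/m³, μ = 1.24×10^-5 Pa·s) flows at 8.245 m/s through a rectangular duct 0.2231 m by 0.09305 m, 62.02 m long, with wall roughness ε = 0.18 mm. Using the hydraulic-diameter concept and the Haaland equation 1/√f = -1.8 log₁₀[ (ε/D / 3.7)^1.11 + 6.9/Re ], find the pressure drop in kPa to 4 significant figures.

Hydraulic diameter D_h = 4A/P = 4·(0.2231·0.09305)/(2·(0.2231+0.09305)) = 0.08304/0.6323 = 0.1313 m.
Re = ρVD_h/μ = 0.7179·8.245·0.1313/1.24e-05 = 6.269e+04.
ε/D_h = 0.00018/0.1313 = 0.00137; Haaland gives 1/√f = -1.8 log₁₀[0.000155+0.00011] = 6.437, so f = 0.02413.
ΔP = f(L/D_h)(ρV²/2) = 0.02413·62.02/0.1313·24.4 = 278.1 Pa.
ΔP = 0.2781 kPa.

ΔP ≈ 0.2781 kPa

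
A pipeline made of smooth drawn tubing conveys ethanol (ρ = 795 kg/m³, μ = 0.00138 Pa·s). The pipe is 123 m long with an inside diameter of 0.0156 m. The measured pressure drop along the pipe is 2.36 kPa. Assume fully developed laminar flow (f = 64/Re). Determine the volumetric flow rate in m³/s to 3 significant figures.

For laminar flow, f = 64/Re with Re = ρVD/μ, so Darcy-Weisbach reduces to ΔP = 32μLV/D². Solving for V: V = ΔP·D²/(32μL) = 2360·(0.0156)²/(32·0.00138·123) = 0.1057 m/s.
Check: Re = ρVD/μ = 795·0.1057·0.0156/0.00138 = 950.3 < 2300, so the laminar assumption holds.
Q = V·A = 0.1057·(π/4·0.0156²) = 2.021e-05 m³/s = 2.02×10^-5 m³/s.

Q ≈ 2.02×10^-5 m³/s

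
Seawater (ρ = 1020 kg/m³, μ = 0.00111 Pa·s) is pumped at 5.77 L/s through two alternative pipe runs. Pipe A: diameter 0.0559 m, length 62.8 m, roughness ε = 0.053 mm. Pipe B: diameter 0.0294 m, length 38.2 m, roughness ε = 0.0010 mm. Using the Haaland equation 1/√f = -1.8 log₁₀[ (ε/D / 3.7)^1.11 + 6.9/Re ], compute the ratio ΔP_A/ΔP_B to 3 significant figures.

ΔP_A/ΔP_B ≈ 0.0925

Pipe A: V = Q/A = 0.00577/0.002454 = 2.351 m/s; Re = 1.208e+05; ε/D = 0.000948; Haaland → f = 0.02143; ΔP_A = f(L/D)(ρV²/2) = 6.787e+04 Pa.
Pipe B: V = Q/A = 0.00577/0.0006789 = 8.499 m/s; Re = 2.296e+05; ε/D = 3.4e-05; Haaland → f = 0.01533; ΔP_B = f(L/D)(ρV²/2) = 7.34e+05 Pa.
ΔP_A/ΔP_B = 6.787e+04/7.34e+05 = 0.0925.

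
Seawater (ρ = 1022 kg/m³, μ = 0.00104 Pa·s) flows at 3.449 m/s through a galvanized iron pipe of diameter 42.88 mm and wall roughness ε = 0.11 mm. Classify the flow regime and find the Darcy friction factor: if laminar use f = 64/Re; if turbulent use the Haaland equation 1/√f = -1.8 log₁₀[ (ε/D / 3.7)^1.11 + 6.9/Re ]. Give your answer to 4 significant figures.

Re = ρVD/μ = 1022·3.449·0.04288/0.00104 = 1.453e+05.
Re > 4000 → turbulent. ε/D = 0.00011/0.04288 = 0.00257; Haaland: 1/√f = -1.8 log₁₀[0.000311 + 4.75e-05] = 6.201, so f = 0.02601.

f ≈ 0.02601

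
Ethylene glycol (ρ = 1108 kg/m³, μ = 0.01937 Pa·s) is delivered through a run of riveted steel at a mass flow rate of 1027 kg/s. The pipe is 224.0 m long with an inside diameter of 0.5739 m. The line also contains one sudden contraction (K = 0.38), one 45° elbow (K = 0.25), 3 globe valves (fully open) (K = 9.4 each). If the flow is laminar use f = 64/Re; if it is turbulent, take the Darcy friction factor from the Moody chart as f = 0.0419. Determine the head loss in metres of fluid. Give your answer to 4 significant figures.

A = πD²/4 = π(0.5739)²/4 = 0.2587 m²; mean velocity V = ṁ/(ρA) = 1027/(1108 · 0.2587) = 3.583 m/s.
Reynolds number Re = ρVD/μ = 1108 · 3.583 · 0.5739 / 0.0194 = 1.176e+05.
Re > 4000 → turbulent; use the Moody-chart value f = 0.0419.
Total minor-loss coefficient ΣK = 1·0.38 + 1·0.25 + 3·9.4 = 28.8.
ΔP = [f·L/D + ΣK]·(ρV²/2) = [0.0419·224/0.5739 + 28.8]·(1108·3.583²/2) = [16.35 + 28.8]·7113 = 3.214e+05 Pa.
Head loss h_f = ΔP/(ρg) = 3.214e+05/(1108·9.81) = 29.57 m.

h_f ≈ 29.57 m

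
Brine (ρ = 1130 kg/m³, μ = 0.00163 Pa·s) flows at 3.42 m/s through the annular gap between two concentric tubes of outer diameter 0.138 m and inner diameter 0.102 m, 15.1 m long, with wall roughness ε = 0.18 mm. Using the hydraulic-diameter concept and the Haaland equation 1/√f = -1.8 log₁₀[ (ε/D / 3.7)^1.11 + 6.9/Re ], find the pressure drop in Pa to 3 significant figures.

ΔP ≈ 87100 Pa

Hydraulic diameter D_h = 4A/P = D_o - D_i = 0.138 - 0.102 = 0.036 m.
Re = ρVD_h/μ = 1130·3.42·0.036/0.00163 = 8.535e+04.
ε/D_h = 0.00018/0.036 = 0.005; Haaland gives 1/√f = -1.8 log₁₀[0.000653+8.08e-05] = 5.642, so f = 0.03142.
ΔP = f(L/D_h)(ρV²/2) = 0.03142·15.1/0.036·6608 = 8.709e+04 Pa.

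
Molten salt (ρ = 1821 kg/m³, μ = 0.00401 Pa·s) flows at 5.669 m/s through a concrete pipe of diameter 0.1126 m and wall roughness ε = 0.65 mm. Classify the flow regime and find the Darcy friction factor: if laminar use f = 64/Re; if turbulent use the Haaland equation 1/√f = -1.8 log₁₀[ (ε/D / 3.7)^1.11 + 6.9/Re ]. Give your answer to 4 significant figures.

f ≈ 0.03207

Re = ρVD/μ = 1821·5.669·0.1126/0.00401 = 2.899e+05.
Re > 4000 → turbulent. ε/D = 0.00065/0.1126 = 0.00577; Haaland: 1/√f = -1.8 log₁₀[0.000766 + 2.38e-05] = 5.584, so f = 0.03207.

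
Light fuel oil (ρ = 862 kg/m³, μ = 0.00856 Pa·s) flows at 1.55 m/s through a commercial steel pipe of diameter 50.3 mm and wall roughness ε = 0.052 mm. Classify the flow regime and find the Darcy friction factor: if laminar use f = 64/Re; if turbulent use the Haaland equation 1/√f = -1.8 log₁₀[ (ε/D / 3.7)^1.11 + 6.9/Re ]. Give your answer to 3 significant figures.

Re = ρVD/μ = 862·1.55·0.0503/0.00856 = 7851.
Re > 4000 → turbulent. ε/D = 5.2e-05/0.0503 = 0.00103; Haaland: 1/√f = -1.8 log₁₀[0.000114 + 0.000879] = 5.406, so f = 0.03422.

f ≈ 0.0342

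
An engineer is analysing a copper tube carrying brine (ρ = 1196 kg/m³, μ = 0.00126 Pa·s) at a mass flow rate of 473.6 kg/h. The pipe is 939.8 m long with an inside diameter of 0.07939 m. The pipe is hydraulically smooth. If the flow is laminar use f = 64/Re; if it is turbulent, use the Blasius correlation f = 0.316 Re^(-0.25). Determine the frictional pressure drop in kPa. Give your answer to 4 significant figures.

ΔP ≈ 0.1336 kPa

ṁ = 473.6 kg/h = 473.6/3600 = 0.1316 kg/s.
A = πD²/4 = π(0.07939)²/4 = 0.00495 m²; mean velocity V = ṁ/(ρA) = 0.1316/(1196 · 0.00495) = 0.02222 m/s.
Reynolds number Re = ρVD/μ = 1196 · 0.02222 · 0.07939 / 0.00126 = 1674.
Re < 2300 → laminar flow, so f = 64/Re = 64/1674 = 0.03822 (the turbulent correlation is not needed).
Darcy-Weisbach: ΔP = f(L/D)(ρV²/2) = 0.03822·(939.8/0.07939)·(1196·0.02222²/2) = 0.03822·1.184e+04·0.2953 = 133.6 Pa.
ΔP = 133.6 Pa = 0.1336 kPa.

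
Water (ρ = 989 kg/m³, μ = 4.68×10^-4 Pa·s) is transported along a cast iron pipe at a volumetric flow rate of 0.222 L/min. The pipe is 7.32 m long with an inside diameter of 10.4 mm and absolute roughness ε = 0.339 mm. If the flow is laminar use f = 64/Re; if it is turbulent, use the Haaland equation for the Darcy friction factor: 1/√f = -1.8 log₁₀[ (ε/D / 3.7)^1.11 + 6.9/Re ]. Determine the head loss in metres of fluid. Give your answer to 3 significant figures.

h_f ≈ 0.00455 m

Q = 0.222 L/min = 0.222/60000 = 3.7e-06 m³/s.
Cross-sectional area A = πD²/4 = π(0.0104)²/4 = 8.495e-05 m²; mean velocity V = Q/A = 3.7e-06/8.495e-05 = 0.04356 m/s.
Reynolds number Re = ρVD/μ = 989 · 0.04356 · 0.0104 / 0.000468 = 957.3.
Re < 2300 → laminar flow, so f = 64/Re = 64/957.3 = 0.06686 (the turbulent correlation is not needed).
Darcy-Weisbach: ΔP = f(L/D)(ρV²/2) = 0.06686·(7.32/0.0104)·(989·0.04356²/2) = 0.06686·703.8·0.9381 = 44.15 Pa.
Head loss h_f = ΔP/(ρg) = 44.15/(989·9.81) = 0.00455 m.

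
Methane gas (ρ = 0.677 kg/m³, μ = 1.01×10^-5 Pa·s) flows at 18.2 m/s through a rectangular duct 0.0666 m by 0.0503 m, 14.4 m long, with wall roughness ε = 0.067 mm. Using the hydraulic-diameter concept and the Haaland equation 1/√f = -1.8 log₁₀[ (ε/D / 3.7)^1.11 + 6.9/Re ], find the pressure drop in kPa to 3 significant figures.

Hydraulic diameter D_h = 4A/P = 4·(0.0666·0.0503)/(2·(0.0666+0.0503)) = 0.0134/0.2338 = 0.05731 m.
Re = ρVD_h/μ = 0.677·18.2·0.05731/1.01e-05 = 6.992e+04.
ε/D_h = 6.7e-05/0.05731 = 0.00117; Haaland gives 1/√f = -1.8 log₁₀[0.00013+9.87e-05] = 6.553, so f = 0.02329.
ΔP = f(L/D_h)(ρV²/2) = 0.02329·14.4/0.05731·112.1 = 656.1 Pa.
ΔP = 0.656 kPa.

ΔP ≈ 0.656 kPa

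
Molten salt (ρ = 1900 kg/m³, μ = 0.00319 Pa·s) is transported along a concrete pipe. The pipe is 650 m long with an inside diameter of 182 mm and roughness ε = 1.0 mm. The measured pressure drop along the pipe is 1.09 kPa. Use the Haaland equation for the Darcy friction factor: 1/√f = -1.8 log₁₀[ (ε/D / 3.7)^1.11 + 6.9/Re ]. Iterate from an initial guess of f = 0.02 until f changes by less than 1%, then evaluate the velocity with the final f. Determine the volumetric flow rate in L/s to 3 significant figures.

Q ≈ 2.39 L/s

Rearranging Darcy-Weisbach: V = √(2·ΔP·D/(f·L·ρ)). With ε/D = 0.001/0.182 = 0.00549, iterate starting from f = 0.02:
  f = 0.02 → V = √(2·1090·0.182/(0.02·650·1900)) = 0.1267 m/s; Re = ρVD/μ = 1.374e+04; f → 0.03642
  f = 0.03642 → V = 0.09391 m/s; Re = 1.018e+04; f → 0.03792
  f = 0.03792 → V = 0.09204 m/s; Re = 9977; f → 0.03804
Converged (Δf/f < 1%). With the final f = 0.03804: V = √(2·1090·0.182/(0.03804·650·1900)) = 0.0919 m/s.
Q = V·A = 0.0919·(π/4·0.182²) = 0.002391 m³/s = 2.39 L/s.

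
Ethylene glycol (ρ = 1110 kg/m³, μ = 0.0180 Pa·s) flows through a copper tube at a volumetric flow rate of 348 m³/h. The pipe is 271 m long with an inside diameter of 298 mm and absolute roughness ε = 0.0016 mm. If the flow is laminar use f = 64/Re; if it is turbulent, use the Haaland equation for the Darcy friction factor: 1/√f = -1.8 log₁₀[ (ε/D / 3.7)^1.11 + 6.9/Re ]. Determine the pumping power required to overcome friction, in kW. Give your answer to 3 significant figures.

P ≈ 2.27 kW

Q = 348 m³/h = 348/3600 = 0.09667 m³/s.
Cross-sectional area A = πD²/4 = π(0.298)²/4 = 0.06975 m²; mean velocity V = Q/A = 0.09667/0.06975 = 1.386 m/s.
Reynolds number Re = ρVD/μ = 1110 · 1.386 · 0.298 / 0.018 = 2.547e+04.
Re > 4000 → turbulent. Relative roughness ε/D = 1.6e-06/0.298 = 5.37e-06. Haaland: 1/√f = -1.8 log₁₀[(5.37e-06/3.7)^1.11 + 6.9/2.547e+04] = -1.8 log₁₀[3.31e-07 + 0.000271] = 6.42, so f = 0.02426.
Darcy-Weisbach: ΔP = f(L/D)(ρV²/2) = 0.02426·(271/0.298)·(1110·1.386²/2) = 0.02426·909.4·1066 = 2.352e+04 Pa.
Pumping power P = QΔP = 0.09667·2.352e+04 = 2274 W = 2.27 kW.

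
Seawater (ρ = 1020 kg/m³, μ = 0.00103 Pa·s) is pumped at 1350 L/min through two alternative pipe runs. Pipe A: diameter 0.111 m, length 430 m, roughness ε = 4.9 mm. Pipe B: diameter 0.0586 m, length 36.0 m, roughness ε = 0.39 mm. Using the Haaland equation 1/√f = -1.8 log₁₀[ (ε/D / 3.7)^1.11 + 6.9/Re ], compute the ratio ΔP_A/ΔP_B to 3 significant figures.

Pipe A: V = Q/A = 0.0225/0.009677 = 2.325 m/s; Re = 2.556e+05; ε/D = 0.0441; Haaland → f = 0.06782; ΔP_A = f(L/D)(ρV²/2) = 7.244e+05 Pa.
Pipe B: V = Q/A = 0.0225/0.002697 = 8.343 m/s; Re = 4.841e+05; ε/D = 0.00666; Haaland → f = 0.03339; ΔP_B = f(L/D)(ρV²/2) = 7.282e+05 Pa.
ΔP_A/ΔP_B = 7.244e+05/7.282e+05 = 0.995.

ΔP_A/ΔP_B ≈ 0.995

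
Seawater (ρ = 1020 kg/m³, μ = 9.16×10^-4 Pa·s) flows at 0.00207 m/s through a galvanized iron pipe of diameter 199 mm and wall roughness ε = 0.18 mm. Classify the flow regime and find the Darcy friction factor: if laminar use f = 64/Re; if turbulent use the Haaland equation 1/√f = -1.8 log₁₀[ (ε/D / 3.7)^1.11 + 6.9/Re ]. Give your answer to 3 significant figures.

f ≈ 0.140

Re = ρVD/μ = 1020·0.00207·0.199/0.000916 = 458.7.
Re < 2300 → laminar, so f = 64/Re = 0.1395 (roughness is irrelevant in laminar flow).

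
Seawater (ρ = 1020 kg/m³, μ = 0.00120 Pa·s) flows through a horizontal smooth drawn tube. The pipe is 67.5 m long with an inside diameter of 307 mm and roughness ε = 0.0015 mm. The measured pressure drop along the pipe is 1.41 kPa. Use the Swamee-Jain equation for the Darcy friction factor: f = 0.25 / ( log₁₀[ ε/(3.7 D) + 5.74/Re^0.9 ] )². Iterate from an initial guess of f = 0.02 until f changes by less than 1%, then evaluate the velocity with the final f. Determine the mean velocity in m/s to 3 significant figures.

V ≈ 0.914 m/s

Rearranging Darcy-Weisbach: V = √(2·ΔP·D/(f·L·ρ)). With ε/D = 1.5e-06/0.307 = 4.89e-06, iterate starting from f = 0.02:
  f = 0.02 → V = √(2·1410·0.307/(0.02·67.5·1020)) = 0.7929 m/s; Re = ρVD/μ = 2.069e+05; f → 0.01548
  f = 0.01548 → V = 0.9014 m/s; Re = 2.352e+05; f → 0.0151
  f = 0.0151 → V = 0.9125 m/s; Re = 2.381e+05; f → 0.01507
Converged (Δf/f < 1%). With the final f = 0.01507: V = √(2·1410·0.307/(0.01507·67.5·1020)) = 0.9135 m/s.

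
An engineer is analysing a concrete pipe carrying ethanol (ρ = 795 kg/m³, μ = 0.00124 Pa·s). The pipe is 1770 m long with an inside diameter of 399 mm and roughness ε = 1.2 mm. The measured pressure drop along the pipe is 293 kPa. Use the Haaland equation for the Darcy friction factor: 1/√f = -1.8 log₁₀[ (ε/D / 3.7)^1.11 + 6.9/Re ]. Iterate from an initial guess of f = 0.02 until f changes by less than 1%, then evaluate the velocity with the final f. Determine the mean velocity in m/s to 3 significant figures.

Rearranging Darcy-Weisbach: V = √(2·ΔP·D/(f·L·ρ)). With ε/D = 0.0012/0.399 = 0.00301, iterate starting from f = 0.02:
  f = 0.02 → V = √(2·2.93e+05·0.399/(0.02·1770·795)) = 2.882 m/s; Re = ρVD/μ = 7.373e+05; f → 0.0264
  f = 0.0264 → V = 2.509 m/s; Re = 6.418e+05; f → 0.02643
Converged (Δf/f < 1%). With the final f = 0.02643: V = √(2·2.93e+05·0.399/(0.02643·1770·795)) = 2.508 m/s.

V ≈ 2.51 m/s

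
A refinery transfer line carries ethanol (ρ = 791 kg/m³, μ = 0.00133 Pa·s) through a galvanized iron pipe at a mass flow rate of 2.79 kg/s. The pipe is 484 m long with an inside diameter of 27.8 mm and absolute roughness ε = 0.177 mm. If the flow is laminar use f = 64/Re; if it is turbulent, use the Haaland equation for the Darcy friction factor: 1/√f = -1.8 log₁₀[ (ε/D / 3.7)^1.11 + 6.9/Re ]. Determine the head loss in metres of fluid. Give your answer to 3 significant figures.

A = πD²/4 = π(0.0278)²/4 = 0.000607 m²; mean velocity V = ṁ/(ρA) = 2.79/(791 · 0.000607) = 5.811 m/s.
Reynolds number Re = ρVD/μ = 791 · 5.811 · 0.0278 / 0.00133 = 9.608e+04.
Re > 4000 → turbulent. Relative roughness ε/D = 0.000177/0.0278 = 0.00637. Haaland: 1/√f = -1.8 log₁₀[(0.00637/3.7)^1.11 + 6.9/9.608e+04] = -1.8 log₁₀[0.000854 + 7.18e-05] = 5.46, so f = 0.03354.
Darcy-Weisbach: ΔP = f(L/D)(ρV²/2) = 0.03354·(484/0.0278)·(791·5.811²/2) = 0.03354·1.741e+04·1.335e+04 = 7.8e+06 Pa.
Head loss h_f = ΔP/(ρg) = 7.8e+06/(791·9.81) = 1010 m.

h_f ≈ 1010 m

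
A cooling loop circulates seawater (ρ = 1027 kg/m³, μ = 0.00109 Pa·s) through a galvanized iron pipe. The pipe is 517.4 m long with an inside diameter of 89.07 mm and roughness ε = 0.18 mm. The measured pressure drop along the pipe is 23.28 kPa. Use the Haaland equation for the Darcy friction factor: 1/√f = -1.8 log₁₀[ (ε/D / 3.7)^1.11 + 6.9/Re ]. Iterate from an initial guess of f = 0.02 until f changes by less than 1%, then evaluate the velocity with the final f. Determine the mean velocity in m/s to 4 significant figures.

V ≈ 0.5420 m/s

Rearranging Darcy-Weisbach: V = √(2·ΔP·D/(f·L·ρ)). With ε/D = 0.00018/0.08907 = 0.00202, iterate starting from f = 0.02:
  f = 0.02 → V = √(2·2.328e+04·0.08907/(0.02·517.4·1027)) = 0.6247 m/s; Re = ρVD/μ = 5.242e+04; f → 0.02622
  f = 0.02622 → V = 0.5456 m/s; Re = 4.579e+04; f → 0.02655
  f = 0.02655 → V = 0.5421 m/s; Re = 4.55e+04; f → 0.02657
Converged (Δf/f < 1%). With the final f = 0.02657: V = √(2·2.328e+04·0.08907/(0.02657·517.4·1027)) = 0.542 m/s.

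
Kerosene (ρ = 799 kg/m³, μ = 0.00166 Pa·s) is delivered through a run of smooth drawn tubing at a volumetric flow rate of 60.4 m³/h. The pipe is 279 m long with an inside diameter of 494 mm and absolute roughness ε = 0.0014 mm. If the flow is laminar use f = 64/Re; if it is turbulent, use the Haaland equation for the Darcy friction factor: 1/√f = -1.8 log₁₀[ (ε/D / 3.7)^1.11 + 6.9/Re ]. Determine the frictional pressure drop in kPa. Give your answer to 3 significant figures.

ΔP ≈ 0.0441 kPa

Q = 60.4 m³/h = 60.4/3600 = 0.01678 m³/s.
Cross-sectional area A = πD²/4 = π(0.494)²/4 = 0.1917 m²; mean velocity V = Q/A = 0.01678/0.1917 = 0.08754 m/s.
Reynolds number Re = ρVD/μ = 799 · 0.08754 · 0.494 / 0.00166 = 2.081e+04.
Re > 4000 → turbulent. Relative roughness ε/D = 1.4e-06/0.494 = 2.83e-06. Haaland: 1/√f = -1.8 log₁₀[(2.83e-06/3.7)^1.11 + 6.9/2.081e+04] = -1.8 log₁₀[1.63e-07 + 0.000332] = 6.263, so f = 0.0255.
Darcy-Weisbach: ΔP = f(L/D)(ρV²/2) = 0.0255·(279/0.494)·(799·0.08754²/2) = 0.0255·564.8·3.061 = 44.08 Pa.
ΔP = 44.08 Pa = 0.0441 kPa.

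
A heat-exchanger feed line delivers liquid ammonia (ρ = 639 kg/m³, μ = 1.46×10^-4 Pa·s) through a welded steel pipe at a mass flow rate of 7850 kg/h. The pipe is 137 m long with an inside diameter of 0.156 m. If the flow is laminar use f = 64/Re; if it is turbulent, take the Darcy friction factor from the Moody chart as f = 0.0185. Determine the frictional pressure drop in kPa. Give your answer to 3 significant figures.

ṁ = 7850 kg/h = 7850/3600 = 2.181 kg/s.
A = πD²/4 = π(0.156)²/4 = 0.01911 m²; mean velocity V = ṁ/(ρA) = 2.181/(639 · 0.01911) = 0.1785 m/s.
Reynolds number Re = ρVD/μ = 639 · 0.1785 · 0.156 / 0.000146 = 1.219e+05.
Re > 4000 → turbulent; use the Moody-chart value f = 0.0185.
Darcy-Weisbach: ΔP = f(L/D)(ρV²/2) = 0.0185·(137/0.156)·(639·0.1785²/2) = 0.0185·878.2·10.18 = 165.5 Pa.
ΔP = 165.5 Pa = 0.165 kPa.

ΔP ≈ 0.165 kPa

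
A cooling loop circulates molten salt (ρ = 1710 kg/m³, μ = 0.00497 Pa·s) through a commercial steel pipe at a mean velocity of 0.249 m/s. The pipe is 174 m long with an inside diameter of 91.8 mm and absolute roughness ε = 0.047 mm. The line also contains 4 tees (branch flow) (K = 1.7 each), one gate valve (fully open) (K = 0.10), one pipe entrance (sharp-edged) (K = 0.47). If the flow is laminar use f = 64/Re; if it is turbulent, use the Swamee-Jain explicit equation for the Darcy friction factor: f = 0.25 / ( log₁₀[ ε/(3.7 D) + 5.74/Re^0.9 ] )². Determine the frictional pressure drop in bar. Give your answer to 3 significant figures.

Reynolds number Re = ρVD/μ = 1710 · 0.249 · 0.0918 / 0.00497 = 7865.
Re > 4000 → turbulent. Relative roughness ε/D = 4.7e-05/0.0918 = 0.000512. Swamee-Jain: f = 0.25/(log₁₀[0.000512/3.7 + 5.74/7865^0.9])² = 0.25/(log₁₀[0.000138 + 0.00179])² = 0.25/(-2.715)² = 0.03392.
Total minor-loss coefficient ΣK = 4·1.7 + 1·0.1 + 1·0.47 = 7.37.
ΔP = [f·L/D + ΣK]·(ρV²/2) = [0.03392·174/0.0918 + 7.37]·(1710·0.249²/2) = [64.29 + 7.37]·53.01 = 3799 Pa.
ΔP = 3799 Pa = 0.0380 bar.

ΔP ≈ 0.0380 bar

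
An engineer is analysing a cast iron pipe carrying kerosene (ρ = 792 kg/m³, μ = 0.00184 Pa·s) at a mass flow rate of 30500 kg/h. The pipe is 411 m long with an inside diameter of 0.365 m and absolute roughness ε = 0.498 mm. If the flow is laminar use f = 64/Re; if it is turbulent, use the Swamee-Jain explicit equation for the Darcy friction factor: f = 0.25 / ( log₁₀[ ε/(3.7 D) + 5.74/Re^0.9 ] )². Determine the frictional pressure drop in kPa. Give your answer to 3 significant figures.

ΔP ≈ 0.140 kPa

ṁ = 30500 kg/h = 30500/3600 = 8.472 kg/s.
A = πD²/4 = π(0.365)²/4 = 0.1046 m²; mean velocity V = ṁ/(ρA) = 8.472/(792 · 0.1046) = 0.1022 m/s.
Reynolds number Re = ρVD/μ = 792 · 0.1022 · 0.365 / 0.00184 = 1.606e+04.
Re > 4000 → turbulent. Relative roughness ε/D = 0.000498/0.365 = 0.00136. Swamee-Jain: f = 0.25/(log₁₀[0.00136/3.7 + 5.74/1.606e+04^0.9])² = 0.25/(log₁₀[0.000369 + 0.000941])² = 0.25/(-2.883)² = 0.03008.
Darcy-Weisbach: ΔP = f(L/D)(ρV²/2) = 0.03008·(411/0.365)·(792·0.1022²/2) = 0.03008·1126·4.139 = 140.2 Pa.
ΔP = 140.2 Pa = 0.140 kPa.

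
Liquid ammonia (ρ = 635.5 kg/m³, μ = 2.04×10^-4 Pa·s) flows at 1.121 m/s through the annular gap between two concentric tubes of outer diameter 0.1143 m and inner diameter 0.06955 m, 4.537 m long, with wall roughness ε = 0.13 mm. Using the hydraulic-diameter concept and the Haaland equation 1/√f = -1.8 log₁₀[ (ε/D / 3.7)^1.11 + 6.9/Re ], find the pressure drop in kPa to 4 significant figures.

ΔP ≈ 1.083 kPa

Hydraulic diameter D_h = 4A/P = D_o - D_i = 0.1143 - 0.06955 = 0.04475 m.
Re = ρVD_h/μ = 635.5·1.121·0.04475/0.000204 = 1.563e+05.
ε/D_h = 0.00013/0.04475 = 0.00291; Haaland gives 1/√f = -1.8 log₁₀[0.000358+4.42e-05] = 6.113, so f = 0.02676.
ΔP = f(L/D_h)(ρV²/2) = 0.02676·4.537/0.04475·399.3 = 1083 Pa.
ΔP = 1.083 kPa.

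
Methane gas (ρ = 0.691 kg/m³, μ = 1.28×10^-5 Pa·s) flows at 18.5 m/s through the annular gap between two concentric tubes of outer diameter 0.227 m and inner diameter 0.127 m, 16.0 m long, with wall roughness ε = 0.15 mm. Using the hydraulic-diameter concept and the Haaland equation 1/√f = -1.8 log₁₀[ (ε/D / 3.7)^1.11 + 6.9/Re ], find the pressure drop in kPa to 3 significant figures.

ΔP ≈ 0.446 kPa

Hydraulic diameter D_h = 4A/P = D_o - D_i = 0.227 - 0.127 = 0.1 m.
Re = ρVD_h/μ = 0.691·18.5·0.1/1.28e-05 = 9.987e+04.
ε/D_h = 0.00015/0.1 = 0.0015; Haaland gives 1/√f = -1.8 log₁₀[0.000172+6.91e-05] = 6.513, so f = 0.02357.
ΔP = f(L/D_h)(ρV²/2) = 0.02357·16/0.1·118.2 = 446 Pa.
ΔP = 0.446 kPa.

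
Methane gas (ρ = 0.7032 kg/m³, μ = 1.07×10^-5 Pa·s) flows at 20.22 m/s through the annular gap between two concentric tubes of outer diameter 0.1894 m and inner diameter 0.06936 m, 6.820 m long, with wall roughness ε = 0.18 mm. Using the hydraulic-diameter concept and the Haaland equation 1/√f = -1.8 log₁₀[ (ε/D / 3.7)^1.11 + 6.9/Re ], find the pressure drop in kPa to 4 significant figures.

Hydraulic diameter D_h = 4A/P = D_o - D_i = 0.1894 - 0.06936 = 0.12 m.
Re = ρVD_h/μ = 0.7032·20.22·0.12/1.07e-05 = 1.595e+05.
ε/D_h = 0.00018/0.12 = 0.0015; Haaland gives 1/√f = -1.8 log₁₀[0.000172+4.33e-05] = 6.602, so f = 0.02294.
ΔP = f(L/D_h)(ρV²/2) = 0.02294·6.82/0.12·143.8 = 187.4 Pa.
ΔP = 0.1874 kPa.

ΔP ≈ 0.1874 kPa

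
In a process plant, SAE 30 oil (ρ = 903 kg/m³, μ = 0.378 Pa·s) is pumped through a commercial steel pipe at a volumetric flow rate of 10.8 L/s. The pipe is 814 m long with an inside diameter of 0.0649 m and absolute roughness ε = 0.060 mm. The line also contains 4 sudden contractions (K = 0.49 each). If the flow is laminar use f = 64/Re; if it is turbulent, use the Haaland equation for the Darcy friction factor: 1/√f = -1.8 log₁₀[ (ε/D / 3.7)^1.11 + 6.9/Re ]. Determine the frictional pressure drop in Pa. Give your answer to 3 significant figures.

ΔP ≈ 7.64×10^6 Pa

Q = 10.8 L/s = 10.8/1000 = 0.0108 m³/s.
Cross-sectional area A = πD²/4 = π(0.0649)²/4 = 0.003308 m²; mean velocity V = Q/A = 0.0108/0.003308 = 3.265 m/s.
Reynolds number Re = ρVD/μ = 903 · 3.265 · 0.0649 / 0.378 = 506.2.
Re < 2300 → laminar flow, so f = 64/Re = 64/506.2 = 0.1264 (the turbulent correlation is not needed).
Total minor-loss coefficient ΣK = 4·0.49 = 1.96.
ΔP = [f·L/D + ΣK]·(ρV²/2) = [0.1264·814/0.0649 + 1.96]·(903·3.265²/2) = [1586 + 1.96]·4812 = 7.641e+06 Pa.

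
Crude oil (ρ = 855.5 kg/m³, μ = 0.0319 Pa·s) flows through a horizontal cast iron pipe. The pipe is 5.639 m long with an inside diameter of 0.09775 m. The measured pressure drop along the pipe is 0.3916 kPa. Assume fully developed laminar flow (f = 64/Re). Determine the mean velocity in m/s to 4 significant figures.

V ≈ 0.6500 m/s

For laminar flow, f = 64/Re with Re = ρVD/μ, so Darcy-Weisbach reduces to ΔP = 32μLV/D². Solving for V: V = ΔP·D²/(32μL) = 391.6·(0.09775)²/(32·0.0319·5.639) = 0.65 m/s.
Check: Re = ρVD/μ = 855.5·0.65·0.09775/0.0319 = 1704 < 2300, so the laminar assumption holds.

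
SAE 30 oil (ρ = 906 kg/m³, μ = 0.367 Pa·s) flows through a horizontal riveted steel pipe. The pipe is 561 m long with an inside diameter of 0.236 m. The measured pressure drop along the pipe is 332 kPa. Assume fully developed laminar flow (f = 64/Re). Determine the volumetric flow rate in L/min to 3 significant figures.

For laminar flow, f = 64/Re with Re = ρVD/μ, so Darcy-Weisbach reduces to ΔP = 32μLV/D². Solving for V: V = ΔP·D²/(32μL) = 3.32e+05·(0.236)²/(32·0.367·561) = 2.807 m/s.
Check: Re = ρVD/μ = 906·2.807·0.236/0.367 = 1635 < 2300, so the laminar assumption holds.
Q = V·A = 2.807·(π/4·0.236²) = 0.1228 m³/s = 7370 L/min.

Q ≈ 7370 L/min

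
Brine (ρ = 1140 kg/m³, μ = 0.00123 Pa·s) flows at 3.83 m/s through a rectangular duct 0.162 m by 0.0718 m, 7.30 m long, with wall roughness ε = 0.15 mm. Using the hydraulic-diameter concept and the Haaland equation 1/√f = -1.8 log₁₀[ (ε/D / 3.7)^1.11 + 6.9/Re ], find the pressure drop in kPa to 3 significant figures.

ΔP ≈ 13.7 kPa

Hydraulic diameter D_h = 4A/P = 4·(0.162·0.0718)/(2·(0.162+0.0718)) = 0.04653/0.4676 = 0.0995 m.
Re = ρVD_h/μ = 1140·3.83·0.0995/0.00123 = 3.532e+05.
ε/D_h = 0.00015/0.0995 = 0.00151; Haaland gives 1/√f = -1.8 log₁₀[0.000173+1.95e-05] = 6.689, so f = 0.02235.
ΔP = f(L/D_h)(ρV²/2) = 0.02235·7.3/0.0995·8361 = 1.371e+04 Pa.
ΔP = 13.7 kPa.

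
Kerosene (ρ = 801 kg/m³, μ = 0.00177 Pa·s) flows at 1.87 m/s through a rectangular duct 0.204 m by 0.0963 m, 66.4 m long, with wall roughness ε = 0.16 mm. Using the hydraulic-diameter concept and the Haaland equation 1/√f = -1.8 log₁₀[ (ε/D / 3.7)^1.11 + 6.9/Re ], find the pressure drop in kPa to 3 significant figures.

Hydraulic diameter D_h = 4A/P = 4·(0.204·0.0963)/(2·(0.204+0.0963)) = 0.07858/0.6006 = 0.1308 m.
Re = ρVD_h/μ = 801·1.87·0.1308/0.00177 = 1.107e+05.
ε/D_h = 0.00016/0.1308 = 0.00122; Haaland gives 1/√f = -1.8 log₁₀[0.000137+6.23e-05] = 6.661, so f = 0.02254.
ΔP = f(L/D_h)(ρV²/2) = 0.02254·66.4/0.1308·1401 = 1.602e+04 Pa.
ΔP = 16.0 kPa.

ΔP ≈ 16.0 kPa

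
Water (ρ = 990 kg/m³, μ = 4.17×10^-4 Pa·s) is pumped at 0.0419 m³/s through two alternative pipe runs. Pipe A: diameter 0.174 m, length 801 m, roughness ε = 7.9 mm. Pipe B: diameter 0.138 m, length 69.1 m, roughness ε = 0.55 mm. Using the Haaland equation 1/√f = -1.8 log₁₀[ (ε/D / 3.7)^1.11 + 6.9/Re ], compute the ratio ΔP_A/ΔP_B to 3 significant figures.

Pipe A: V = Q/A = 0.0419/0.02378 = 1.762 m/s; Re = 7.279e+05; ε/D = 0.0454; Haaland → f = 0.06862; ΔP_A = f(L/D)(ρV²/2) = 4.855e+05 Pa.
Pipe B: V = Q/A = 0.0419/0.01496 = 2.801 m/s; Re = 9.178e+05; ε/D = 0.00399; Haaland → f = 0.02855; ΔP_B = f(L/D)(ρV²/2) = 5.554e+04 Pa.
ΔP_A/ΔP_B = 4.855e+05/5.554e+04 = 8.74.

ΔP_A/ΔP_B ≈ 8.74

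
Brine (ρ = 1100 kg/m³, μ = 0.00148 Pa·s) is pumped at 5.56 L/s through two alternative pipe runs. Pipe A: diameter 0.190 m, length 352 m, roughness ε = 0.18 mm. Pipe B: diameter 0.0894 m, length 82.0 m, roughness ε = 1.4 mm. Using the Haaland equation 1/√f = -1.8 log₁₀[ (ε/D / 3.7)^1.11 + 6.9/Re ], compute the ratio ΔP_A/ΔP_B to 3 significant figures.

ΔP_A/ΔP_B ≈ 0.0567

Pipe A: V = Q/A = 0.00556/0.02835 = 0.1961 m/s; Re = 2.769e+04; ε/D = 0.000947; Haaland → f = 0.02588; ΔP_A = f(L/D)(ρV²/2) = 1014 Pa.
Pipe B: V = Q/A = 0.00556/0.006277 = 0.8857 m/s; Re = 5.885e+04; ε/D = 0.0157; Haaland → f = 0.0452; ΔP_B = f(L/D)(ρV²/2) = 1.789e+04 Pa.
ΔP_A/ΔP_B = 1014/1.789e+04 = 0.0567.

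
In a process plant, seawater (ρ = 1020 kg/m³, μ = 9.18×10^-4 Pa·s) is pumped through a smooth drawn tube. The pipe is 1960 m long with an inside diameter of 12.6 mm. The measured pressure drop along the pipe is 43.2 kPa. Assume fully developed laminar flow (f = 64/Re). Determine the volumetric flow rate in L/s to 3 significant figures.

Q ≈ 0.0149 L/s

For laminar flow, f = 64/Re with Re = ρVD/μ, so Darcy-Weisbach reduces to ΔP = 32μLV/D². Solving for V: V = ΔP·D²/(32μL) = 4.32e+04·(0.0126)²/(32·0.000918·1960) = 0.1191 m/s.
Check: Re = ρVD/μ = 1020·0.1191·0.0126/0.000918 = 1668 < 2300, so the laminar assumption holds.
Q = V·A = 0.1191·(π/4·0.0126²) = 1.485e-05 m³/s = 0.0149 L/s.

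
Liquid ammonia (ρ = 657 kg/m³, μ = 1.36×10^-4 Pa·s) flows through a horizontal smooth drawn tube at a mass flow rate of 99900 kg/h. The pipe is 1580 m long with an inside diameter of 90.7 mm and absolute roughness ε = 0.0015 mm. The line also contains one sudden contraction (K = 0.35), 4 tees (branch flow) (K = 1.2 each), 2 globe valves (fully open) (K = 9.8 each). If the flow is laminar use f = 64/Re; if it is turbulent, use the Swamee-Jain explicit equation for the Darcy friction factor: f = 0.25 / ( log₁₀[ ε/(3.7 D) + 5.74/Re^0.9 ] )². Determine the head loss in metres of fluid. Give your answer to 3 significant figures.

ṁ = 99900 kg/h = 99900/3600 = 27.75 kg/s.
A = πD²/4 = π(0.0907)²/4 = 0.006461 m²; mean velocity V = ṁ/(ρA) = 27.75/(657 · 0.006461) = 6.537 m/s.
Reynolds number Re = ρVD/μ = 657 · 6.537 · 0.0907 / 0.000136 = 2.864e+06.
Re > 4000 → turbulent. Relative roughness ε/D = 1.5e-06/0.0907 = 1.65e-05. Swamee-Jain: f = 0.25/(log₁₀[1.65e-05/3.7 + 5.74/2.864e+06^0.9])² = 0.25/(log₁₀[4.47e-06 + 8.86e-06])² = 0.25/(-4.875)² = 0.01052.
Total minor-loss coefficient ΣK = 1·0.35 + 4·1.2 + 2·9.8 = 24.8.
ΔP = [f·L/D + ΣK]·(ρV²/2) = [0.01052·1580/0.0907 + 24.8]·(657·6.537²/2) = [183.2 + 24.8]·1.404e+04 = 2.92e+06 Pa.
Head loss h_f = ΔP/(ρg) = 2.92e+06/(657·9.81) = 453 m.

h_f ≈ 453 m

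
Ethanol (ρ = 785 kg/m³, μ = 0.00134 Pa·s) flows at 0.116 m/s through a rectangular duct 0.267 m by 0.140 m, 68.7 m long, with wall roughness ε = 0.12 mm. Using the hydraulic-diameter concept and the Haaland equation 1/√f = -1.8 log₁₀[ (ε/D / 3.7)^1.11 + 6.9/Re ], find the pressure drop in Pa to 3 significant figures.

Hydraulic diameter D_h = 4A/P = 4·(0.267·0.14)/(2·(0.267+0.14)) = 0.1495/0.814 = 0.1837 m.
Re = ρVD_h/μ = 785·0.116·0.1837/0.00134 = 1.248e+04.
ε/D_h = 0.00012/0.1837 = 0.000653; Haaland gives 1/√f = -1.8 log₁₀[6.82e-05+0.000553] = 5.772, so f = 0.03001.
ΔP = f(L/D_h)(ρV²/2) = 0.03001·68.7/0.1837·5.281 = 59.28 Pa.

ΔP ≈ 59.3 Pa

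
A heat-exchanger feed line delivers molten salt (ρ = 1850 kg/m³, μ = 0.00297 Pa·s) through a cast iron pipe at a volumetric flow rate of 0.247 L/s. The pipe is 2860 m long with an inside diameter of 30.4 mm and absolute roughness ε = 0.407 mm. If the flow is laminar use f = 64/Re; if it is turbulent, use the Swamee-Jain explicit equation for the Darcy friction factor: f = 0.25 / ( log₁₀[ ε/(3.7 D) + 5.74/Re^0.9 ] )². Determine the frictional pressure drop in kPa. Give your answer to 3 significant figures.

ΔP ≈ 502 kPa

Q = 0.247 L/s = 0.247/1000 = 0.000247 m³/s.
Cross-sectional area A = πD²/4 = π(0.0304)²/4 = 0.0007258 m²; mean velocity V = Q/A = 0.000247/0.0007258 = 0.3403 m/s.
Reynolds number Re = ρVD/μ = 1850 · 0.3403 · 0.0304 / 0.00297 = 6444.
Re > 4000 → turbulent. Relative roughness ε/D = 0.000407/0.0304 = 0.0134. Swamee-Jain: f = 0.25/(log₁₀[0.0134/3.7 + 5.74/6444^0.9])² = 0.25/(log₁₀[0.00362 + 0.00214])² = 0.25/(-2.24)² = 0.04984.
Darcy-Weisbach: ΔP = f(L/D)(ρV²/2) = 0.04984·(2860/0.0304)·(1850·0.3403²/2) = 0.04984·9.408e+04·107.1 = 5.023e+05 Pa.
ΔP = 5.023e+05 Pa = 502 kPa.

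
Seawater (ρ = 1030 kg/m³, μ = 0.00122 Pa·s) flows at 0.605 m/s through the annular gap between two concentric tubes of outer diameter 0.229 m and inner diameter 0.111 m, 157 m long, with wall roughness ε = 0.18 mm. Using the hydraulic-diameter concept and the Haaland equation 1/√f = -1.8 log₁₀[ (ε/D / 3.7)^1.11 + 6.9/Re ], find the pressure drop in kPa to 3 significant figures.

ΔP ≈ 6.18 kPa

Hydraulic diameter D_h = 4A/P = D_o - D_i = 0.229 - 0.111 = 0.118 m.
Re = ρVD_h/μ = 1030·0.605·0.118/0.00122 = 6.027e+04.
ε/D_h = 0.00018/0.118 = 0.00153; Haaland gives 1/√f = -1.8 log₁₀[0.000175+0.000114] = 6.369, so f = 0.02465.
ΔP = f(L/D_h)(ρV²/2) = 0.02465·157/0.118·188.5 = 6182 Pa.
ΔP = 6.18 kPa.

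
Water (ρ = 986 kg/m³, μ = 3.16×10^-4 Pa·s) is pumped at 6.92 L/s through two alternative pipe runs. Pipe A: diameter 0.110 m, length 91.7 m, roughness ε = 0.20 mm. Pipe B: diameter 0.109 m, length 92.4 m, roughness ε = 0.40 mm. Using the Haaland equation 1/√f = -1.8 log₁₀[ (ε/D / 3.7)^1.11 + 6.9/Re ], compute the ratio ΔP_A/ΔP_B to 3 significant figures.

Pipe A: V = Q/A = 0.00692/0.009503 = 0.7282 m/s; Re = 2.499e+05; ε/D = 0.00182; Haaland → f = 0.02356; ΔP_A = f(L/D)(ρV²/2) = 5134 Pa.
Pipe B: V = Q/A = 0.00692/0.009331 = 0.7416 m/s; Re = 2.522e+05; ε/D = 0.00367; Haaland → f = 0.02819; ΔP_B = f(L/D)(ρV²/2) = 6478 Pa.
ΔP_A/ΔP_B = 5134/6478 = 0.792.

ΔP_A/ΔP_B ≈ 0.792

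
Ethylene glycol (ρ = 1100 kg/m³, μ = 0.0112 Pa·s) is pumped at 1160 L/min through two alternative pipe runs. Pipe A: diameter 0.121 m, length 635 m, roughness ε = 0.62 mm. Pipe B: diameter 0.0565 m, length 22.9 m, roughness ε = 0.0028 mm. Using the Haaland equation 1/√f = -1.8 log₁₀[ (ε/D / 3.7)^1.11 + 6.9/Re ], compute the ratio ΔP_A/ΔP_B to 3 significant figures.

ΔP_A/ΔP_B ≈ 0.983

Pipe A: V = Q/A = 0.01933/0.0115 = 1.681 m/s; Re = 1.998e+04; ε/D = 0.00512; Haaland → f = 0.03446; ΔP_A = f(L/D)(ρV²/2) = 2.812e+05 Pa.
Pipe B: V = Q/A = 0.01933/0.002507 = 7.711 m/s; Re = 4.279e+04; ε/D = 4.96e-05; Haaland → f = 0.02158; ΔP_B = f(L/D)(ρV²/2) = 2.86e+05 Pa.
ΔP_A/ΔP_B = 2.812e+05/2.86e+05 = 0.983.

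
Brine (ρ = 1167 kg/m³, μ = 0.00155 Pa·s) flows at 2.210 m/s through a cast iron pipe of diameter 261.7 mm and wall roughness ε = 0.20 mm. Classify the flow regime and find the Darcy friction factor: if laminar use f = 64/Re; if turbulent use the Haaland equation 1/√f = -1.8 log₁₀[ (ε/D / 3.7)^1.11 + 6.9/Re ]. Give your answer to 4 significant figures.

f ≈ 0.01917

Re = ρVD/μ = 1167·2.21·0.2617/0.00155 = 4.354e+05.
Re > 4000 → turbulent. ε/D = 0.0002/0.2617 = 0.000764; Haaland: 1/√f = -1.8 log₁₀[8.12e-05 + 1.58e-05] = 7.223, so f = 0.01917.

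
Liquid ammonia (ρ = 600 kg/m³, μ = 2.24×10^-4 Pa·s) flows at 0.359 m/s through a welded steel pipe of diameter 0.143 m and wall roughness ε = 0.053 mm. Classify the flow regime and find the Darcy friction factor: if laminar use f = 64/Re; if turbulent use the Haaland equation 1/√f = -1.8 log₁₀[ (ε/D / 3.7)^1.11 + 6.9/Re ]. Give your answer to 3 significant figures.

f ≈ 0.0187

Re = ρVD/μ = 600·0.359·0.143/0.000224 = 1.375e+05.
Re > 4000 → turbulent. ε/D = 5.3e-05/0.143 = 0.000371; Haaland: 1/√f = -1.8 log₁₀[3.64e-05 + 5.02e-05] = 7.313, so f = 0.0187.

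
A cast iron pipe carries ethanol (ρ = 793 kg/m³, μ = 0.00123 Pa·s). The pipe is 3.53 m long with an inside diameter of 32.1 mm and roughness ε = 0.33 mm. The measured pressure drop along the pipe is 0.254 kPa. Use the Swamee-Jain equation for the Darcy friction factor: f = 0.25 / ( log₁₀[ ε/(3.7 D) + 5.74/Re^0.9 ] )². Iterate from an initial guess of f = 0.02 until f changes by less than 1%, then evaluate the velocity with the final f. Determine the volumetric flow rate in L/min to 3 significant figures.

Rearranging Darcy-Weisbach: V = √(2·ΔP·D/(f·L·ρ)). With ε/D = 0.00033/0.0321 = 0.0103, iterate starting from f = 0.02:
  f = 0.02 → V = √(2·254·0.0321/(0.02·3.53·793)) = 0.5397 m/s; Re = ρVD/μ = 1.117e+04; f → 0.04381
  f = 0.04381 → V = 0.3647 m/s; Re = 7547; f → 0.0459
  f = 0.0459 → V = 0.3563 m/s; Re = 7373; f → 0.04604
Converged (Δf/f < 1%). With the final f = 0.04604: V = √(2·254·0.0321/(0.04604·3.53·793)) = 0.3557 m/s.
Q = V·A = 0.3557·(π/4·0.0321²) = 0.0002879 m³/s = 17.3 L/min.

Q ≈ 17.3 L/min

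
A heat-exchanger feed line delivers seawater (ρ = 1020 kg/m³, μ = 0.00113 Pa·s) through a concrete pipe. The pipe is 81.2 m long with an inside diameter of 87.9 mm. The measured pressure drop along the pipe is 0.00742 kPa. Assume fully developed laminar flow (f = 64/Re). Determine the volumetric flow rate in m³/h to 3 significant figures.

For laminar flow, f = 64/Re with Re = ρVD/μ, so Darcy-Weisbach reduces to ΔP = 32μLV/D². Solving for V: V = ΔP·D²/(32μL) = 7.42·(0.0879)²/(32·0.00113·81.2) = 0.01953 m/s.
Check: Re = ρVD/μ = 1020·0.01953·0.0879/0.00113 = 1549 < 2300, so the laminar assumption holds.
Q = V·A = 0.01953·(π/4·0.0879²) = 0.0001185 m³/s = 0.427 m³/h.

Q ≈ 0.427 m³/h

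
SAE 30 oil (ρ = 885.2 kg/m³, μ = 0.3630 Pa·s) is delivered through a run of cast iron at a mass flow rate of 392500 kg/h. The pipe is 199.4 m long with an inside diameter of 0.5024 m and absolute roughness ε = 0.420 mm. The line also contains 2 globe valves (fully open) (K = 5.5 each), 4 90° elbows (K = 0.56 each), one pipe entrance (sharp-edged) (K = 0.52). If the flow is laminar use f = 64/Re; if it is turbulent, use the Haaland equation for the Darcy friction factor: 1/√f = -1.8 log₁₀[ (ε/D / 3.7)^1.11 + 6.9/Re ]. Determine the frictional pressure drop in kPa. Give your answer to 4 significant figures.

ṁ = 392500 kg/h = 392500/3600 = 109 kg/s.
A = πD²/4 = π(0.5024)²/4 = 0.1982 m²; mean velocity V = ṁ/(ρA) = 109/(885.2 · 0.1982) = 0.6213 m/s.
Reynolds number Re = ρVD/μ = 885.2 · 0.6213 · 0.5024 / 0.363 = 761.2.
Re < 2300 → laminar flow, so f = 64/Re = 64/761.2 = 0.08408 (the turbulent correlation is not needed).
Total minor-loss coefficient ΣK = 2·5.5 + 4·0.56 + 1·0.52 = 13.8.
ΔP = [f·L/D + ΣK]·(ρV²/2) = [0.08408·199.4/0.5024 + 13.8]·(885.2·0.6213²/2) = [33.37 + 13.8]·170.9 = 8052 Pa.
ΔP = 8052 Pa = 8.052 kPa.

ΔP ≈ 8.052 kPa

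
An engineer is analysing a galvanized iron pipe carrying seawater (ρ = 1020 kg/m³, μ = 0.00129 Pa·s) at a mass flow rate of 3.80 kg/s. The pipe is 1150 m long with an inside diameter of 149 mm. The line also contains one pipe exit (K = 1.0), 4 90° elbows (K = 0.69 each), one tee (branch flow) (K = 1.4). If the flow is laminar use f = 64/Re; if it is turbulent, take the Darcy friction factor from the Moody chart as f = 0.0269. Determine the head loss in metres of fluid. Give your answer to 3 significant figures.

h_f ≈ 0.495 m

A = πD²/4 = π(0.149)²/4 = 0.01744 m²; mean velocity V = ṁ/(ρA) = 3.8/(1020 · 0.01744) = 0.2137 m/s.
Reynolds number Re = ρVD/μ = 1020 · 0.2137 · 0.149 / 0.00129 = 2.517e+04.
Re > 4000 → turbulent; use the Moody-chart value f = 0.0269.
Total minor-loss coefficient ΣK = 1·1 + 4·0.69 + 1·1.4 = 5.16.
ΔP = [f·L/D + ΣK]·(ρV²/2) = [0.0269·1150/0.149 + 5.16]·(1020·0.2137²/2) = [207.6 + 5.16]·23.28 = 4954 Pa.
Head loss h_f = ΔP/(ρg) = 4954/(1020·9.81) = 0.495 m.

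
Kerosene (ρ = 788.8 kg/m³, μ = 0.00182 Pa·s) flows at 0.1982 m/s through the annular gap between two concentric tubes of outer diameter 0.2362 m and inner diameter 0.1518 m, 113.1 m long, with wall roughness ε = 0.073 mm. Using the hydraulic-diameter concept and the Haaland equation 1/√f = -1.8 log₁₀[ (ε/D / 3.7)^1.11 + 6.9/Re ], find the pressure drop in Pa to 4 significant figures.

ΔP ≈ 721.1 Pa

Hydraulic diameter D_h = 4A/P = D_o - D_i = 0.2362 - 0.1518 = 0.0844 m.
Re = ρVD_h/μ = 788.8·0.1982·0.0844/0.00182 = 7250.
ε/D_h = 7.3e-05/0.0844 = 0.000865; Haaland gives 1/√f = -1.8 log₁₀[9.32e-05+0.000952] = 5.366, so f = 0.03473.
ΔP = f(L/D_h)(ρV²/2) = 0.03473·113.1/0.0844·15.49 = 721.1 Pa.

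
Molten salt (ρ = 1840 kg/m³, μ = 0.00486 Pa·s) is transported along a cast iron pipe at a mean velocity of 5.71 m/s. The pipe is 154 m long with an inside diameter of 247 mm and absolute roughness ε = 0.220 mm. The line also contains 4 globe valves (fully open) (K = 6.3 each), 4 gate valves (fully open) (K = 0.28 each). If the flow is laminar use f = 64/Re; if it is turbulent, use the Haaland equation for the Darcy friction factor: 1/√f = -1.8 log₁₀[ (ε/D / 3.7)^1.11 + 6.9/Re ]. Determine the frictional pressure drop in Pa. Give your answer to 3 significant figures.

Reynolds number Re = ρVD/μ = 1840 · 5.71 · 0.247 / 0.00486 = 5.34e+05.
Re > 4000 → turbulent. Relative roughness ε/D = 0.00022/0.247 = 0.000891. Haaland: 1/√f = -1.8 log₁₀[(0.000891/3.7)^1.11 + 6.9/5.34e+05] = -1.8 log₁₀[9.63e-05 + 1.29e-05] = 7.131, so f = 0.01966.
Total minor-loss coefficient ΣK = 4·6.3 + 4·0.28 = 26.3.
ΔP = [f·L/D + ΣK]·(ρV²/2) = [0.01966·154/0.247 + 26.3]·(1840·5.71²/2) = [12.26 + 26.3]·3e+04 = 1.157e+06 Pa.

ΔP ≈ 1.16×10^6 Pa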